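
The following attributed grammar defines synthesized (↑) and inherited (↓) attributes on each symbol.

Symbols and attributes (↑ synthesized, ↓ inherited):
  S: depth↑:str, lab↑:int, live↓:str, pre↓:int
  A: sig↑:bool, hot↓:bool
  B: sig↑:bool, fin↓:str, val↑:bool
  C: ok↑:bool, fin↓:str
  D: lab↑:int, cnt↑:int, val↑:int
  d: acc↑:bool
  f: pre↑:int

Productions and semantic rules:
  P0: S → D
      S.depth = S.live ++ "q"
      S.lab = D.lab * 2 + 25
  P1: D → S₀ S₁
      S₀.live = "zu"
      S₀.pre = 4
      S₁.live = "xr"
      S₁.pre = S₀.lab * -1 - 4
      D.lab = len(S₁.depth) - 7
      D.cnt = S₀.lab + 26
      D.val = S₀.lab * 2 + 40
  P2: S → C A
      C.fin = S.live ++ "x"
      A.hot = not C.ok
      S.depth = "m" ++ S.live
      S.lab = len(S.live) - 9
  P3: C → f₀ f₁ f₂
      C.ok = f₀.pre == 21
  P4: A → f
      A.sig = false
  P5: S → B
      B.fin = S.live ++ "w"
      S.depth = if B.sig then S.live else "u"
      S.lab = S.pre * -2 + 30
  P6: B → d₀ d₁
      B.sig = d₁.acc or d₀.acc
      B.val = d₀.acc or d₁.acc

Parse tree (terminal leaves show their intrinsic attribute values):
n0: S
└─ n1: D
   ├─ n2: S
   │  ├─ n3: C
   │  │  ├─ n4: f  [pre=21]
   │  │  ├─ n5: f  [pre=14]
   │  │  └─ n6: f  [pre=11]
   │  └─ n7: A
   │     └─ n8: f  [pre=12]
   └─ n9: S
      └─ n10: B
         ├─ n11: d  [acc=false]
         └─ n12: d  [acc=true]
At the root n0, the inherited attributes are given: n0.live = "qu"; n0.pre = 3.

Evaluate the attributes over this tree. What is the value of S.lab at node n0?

1. n0.live = "qu"  [given at root]
2. n0.pre = 3  [given at root]
3. n2.live = "zu"  ["zu"]
4. n2.pre = 4  [4]
5. n3.fin = "zux"  [S.live ++ "x"]
6. n4.pre = 21  [terminal]
7. n5.pre = 14  [terminal]
8. n6.pre = 11  [terminal]
9. n3.ok = true  [f₀.pre == 21]
10. n7.hot = false  [not C.ok]
11. n8.pre = 12  [terminal]
12. n7.sig = false  [false]
13. n2.depth = "mzu"  ["m" ++ S.live]
14. n2.lab = -7  [len(S.live) - 9]
15. n9.live = "xr"  ["xr"]
16. n9.pre = 3  [S₀.lab * -1 - 4]
17. n10.fin = "xrw"  [S.live ++ "w"]
18. n11.acc = false  [terminal]
19. n12.acc = true  [terminal]
20. n10.sig = true  [d₁.acc or d₀.acc]
21. n10.val = true  [d₀.acc or d₁.acc]
22. n9.depth = "xr"  [if B.sig then S.live else "u"]
23. n9.lab = 24  [S.pre * -2 + 30]
24. n1.lab = -5  [len(S₁.depth) - 7]
25. n1.cnt = 19  [S₀.lab + 26]
26. n1.val = 26  [S₀.lab * 2 + 40]
27. n0.depth = "quq"  [S.live ++ "q"]
28. n0.lab = 15  [D.lab * 2 + 25]

15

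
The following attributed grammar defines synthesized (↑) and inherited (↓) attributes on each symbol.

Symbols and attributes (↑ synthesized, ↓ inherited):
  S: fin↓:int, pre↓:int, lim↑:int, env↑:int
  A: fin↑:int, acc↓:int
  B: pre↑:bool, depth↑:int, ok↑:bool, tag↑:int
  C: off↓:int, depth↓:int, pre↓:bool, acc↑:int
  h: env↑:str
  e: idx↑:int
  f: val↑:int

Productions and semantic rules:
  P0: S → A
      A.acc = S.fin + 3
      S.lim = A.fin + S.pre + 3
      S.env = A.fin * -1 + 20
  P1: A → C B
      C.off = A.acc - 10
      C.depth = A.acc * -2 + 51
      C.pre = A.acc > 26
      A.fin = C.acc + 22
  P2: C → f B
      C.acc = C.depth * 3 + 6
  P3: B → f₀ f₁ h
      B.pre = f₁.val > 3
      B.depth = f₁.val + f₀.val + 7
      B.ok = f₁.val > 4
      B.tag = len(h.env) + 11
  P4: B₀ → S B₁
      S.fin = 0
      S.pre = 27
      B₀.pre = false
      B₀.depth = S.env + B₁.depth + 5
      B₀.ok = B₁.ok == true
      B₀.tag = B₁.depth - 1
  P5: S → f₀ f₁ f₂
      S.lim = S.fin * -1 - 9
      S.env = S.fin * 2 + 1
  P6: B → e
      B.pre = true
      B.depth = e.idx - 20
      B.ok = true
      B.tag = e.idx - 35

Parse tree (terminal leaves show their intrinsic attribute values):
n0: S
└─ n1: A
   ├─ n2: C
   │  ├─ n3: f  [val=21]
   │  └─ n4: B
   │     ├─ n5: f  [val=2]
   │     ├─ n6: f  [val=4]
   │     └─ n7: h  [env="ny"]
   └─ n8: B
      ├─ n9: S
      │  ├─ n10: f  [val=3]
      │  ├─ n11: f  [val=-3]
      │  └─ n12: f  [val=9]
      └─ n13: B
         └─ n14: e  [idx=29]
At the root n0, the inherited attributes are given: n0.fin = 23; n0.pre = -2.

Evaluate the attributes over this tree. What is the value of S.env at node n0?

-5

1. n0.fin = 23  [given at root]
2. n0.pre = -2  [given at root]
3. n1.acc = 26  [S.fin + 3]
4. n2.off = 16  [A.acc - 10]
5. n2.depth = -1  [A.acc * -2 + 51]
6. n2.pre = false  [A.acc > 26]
7. n3.val = 21  [terminal]
8. n5.val = 2  [terminal]
9. n6.val = 4  [terminal]
10. n7.env = "ny"  [terminal]
11. n4.pre = true  [f₁.val > 3]
12. n4.depth = 13  [f₁.val + f₀.val + 7]
13. n4.ok = false  [f₁.val > 4]
14. n4.tag = 13  [len(h.env) + 11]
15. n2.acc = 3  [C.depth * 3 + 6]
16. n9.fin = 0  [0]
17. n9.pre = 27  [27]
18. n10.val = 3  [terminal]
19. n11.val = -3  [terminal]
20. n12.val = 9  [terminal]
21. n9.lim = -9  [S.fin * -1 - 9]
22. n9.env = 1  [S.fin * 2 + 1]
23. n14.idx = 29  [terminal]
24. n13.pre = true  [true]
25. n13.depth = 9  [e.idx - 20]
26. n13.ok = true  [true]
27. n13.tag = -6  [e.idx - 35]
28. n8.pre = false  [false]
29. n8.depth = 15  [S.env + B₁.depth + 5]
30. n8.ok = true  [B₁.ok == true]
31. n8.tag = 8  [B₁.depth - 1]
32. n1.fin = 25  [C.acc + 22]
33. n0.lim = 26  [A.fin + S.pre + 3]
34. n0.env = -5  [A.fin * -1 + 20]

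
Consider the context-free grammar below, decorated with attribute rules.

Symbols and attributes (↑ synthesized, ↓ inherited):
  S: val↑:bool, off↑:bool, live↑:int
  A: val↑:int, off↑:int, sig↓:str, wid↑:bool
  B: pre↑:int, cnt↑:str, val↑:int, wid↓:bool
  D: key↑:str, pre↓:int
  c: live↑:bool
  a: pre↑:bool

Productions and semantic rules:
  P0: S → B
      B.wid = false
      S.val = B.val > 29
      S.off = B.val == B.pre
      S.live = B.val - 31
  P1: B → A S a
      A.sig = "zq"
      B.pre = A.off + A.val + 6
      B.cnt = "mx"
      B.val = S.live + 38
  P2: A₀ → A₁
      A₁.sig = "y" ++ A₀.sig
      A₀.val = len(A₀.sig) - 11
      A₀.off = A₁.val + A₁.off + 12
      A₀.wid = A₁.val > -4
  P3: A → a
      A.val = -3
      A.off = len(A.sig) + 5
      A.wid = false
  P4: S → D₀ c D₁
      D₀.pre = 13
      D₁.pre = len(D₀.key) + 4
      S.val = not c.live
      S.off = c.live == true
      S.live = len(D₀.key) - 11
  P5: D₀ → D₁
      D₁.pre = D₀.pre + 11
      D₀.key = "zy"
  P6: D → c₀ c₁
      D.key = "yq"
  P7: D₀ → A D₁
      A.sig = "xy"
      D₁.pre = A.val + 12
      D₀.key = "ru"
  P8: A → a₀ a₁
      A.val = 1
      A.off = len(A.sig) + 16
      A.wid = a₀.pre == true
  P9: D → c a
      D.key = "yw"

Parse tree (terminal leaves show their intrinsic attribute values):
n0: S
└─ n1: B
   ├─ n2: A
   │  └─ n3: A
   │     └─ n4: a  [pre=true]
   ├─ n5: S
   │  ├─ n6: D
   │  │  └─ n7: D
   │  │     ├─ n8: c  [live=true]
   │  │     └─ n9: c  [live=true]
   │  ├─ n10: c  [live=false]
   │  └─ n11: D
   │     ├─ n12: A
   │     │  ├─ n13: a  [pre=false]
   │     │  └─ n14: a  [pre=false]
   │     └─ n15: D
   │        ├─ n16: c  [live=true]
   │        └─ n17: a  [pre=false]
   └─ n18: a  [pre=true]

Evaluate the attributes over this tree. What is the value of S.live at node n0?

1. n1.wid = false  [false]
2. n2.sig = "zq"  ["zq"]
3. n3.sig = "yzq"  ["y" ++ A₀.sig]
4. n4.pre = true  [terminal]
5. n3.val = -3  [-3]
6. n3.off = 8  [len(A.sig) + 5]
7. n3.wid = false  [false]
8. n2.val = -9  [len(A₀.sig) - 11]
9. n2.off = 17  [A₁.val + A₁.off + 12]
10. n2.wid = true  [A₁.val > -4]
11. n6.pre = 13  [13]
12. n7.pre = 24  [D₀.pre + 11]
13. n8.live = true  [terminal]
14. n9.live = true  [terminal]
15. n7.key = "yq"  ["yq"]
16. n6.key = "zy"  ["zy"]
17. n10.live = false  [terminal]
18. n11.pre = 6  [len(D₀.key) + 4]
19. n12.sig = "xy"  ["xy"]
20. n13.pre = false  [terminal]
21. n14.pre = false  [terminal]
22. n12.val = 1  [1]
23. n12.off = 18  [len(A.sig) + 16]
24. n12.wid = false  [a₀.pre == true]
25. n15.pre = 13  [A.val + 12]
26. n16.live = true  [terminal]
27. n17.pre = false  [terminal]
28. n15.key = "yw"  ["yw"]
29. n11.key = "ru"  ["ru"]
30. n5.val = true  [not c.live]
31. n5.off = false  [c.live == true]
32. n5.live = -9  [len(D₀.key) - 11]
33. n18.pre = true  [terminal]
34. n1.pre = 14  [A.off + A.val + 6]
35. n1.cnt = "mx"  ["mx"]
36. n1.val = 29  [S.live + 38]
37. n0.val = false  [B.val > 29]
38. n0.off = false  [B.val == B.pre]
39. n0.live = -2  [B.val - 31]

-2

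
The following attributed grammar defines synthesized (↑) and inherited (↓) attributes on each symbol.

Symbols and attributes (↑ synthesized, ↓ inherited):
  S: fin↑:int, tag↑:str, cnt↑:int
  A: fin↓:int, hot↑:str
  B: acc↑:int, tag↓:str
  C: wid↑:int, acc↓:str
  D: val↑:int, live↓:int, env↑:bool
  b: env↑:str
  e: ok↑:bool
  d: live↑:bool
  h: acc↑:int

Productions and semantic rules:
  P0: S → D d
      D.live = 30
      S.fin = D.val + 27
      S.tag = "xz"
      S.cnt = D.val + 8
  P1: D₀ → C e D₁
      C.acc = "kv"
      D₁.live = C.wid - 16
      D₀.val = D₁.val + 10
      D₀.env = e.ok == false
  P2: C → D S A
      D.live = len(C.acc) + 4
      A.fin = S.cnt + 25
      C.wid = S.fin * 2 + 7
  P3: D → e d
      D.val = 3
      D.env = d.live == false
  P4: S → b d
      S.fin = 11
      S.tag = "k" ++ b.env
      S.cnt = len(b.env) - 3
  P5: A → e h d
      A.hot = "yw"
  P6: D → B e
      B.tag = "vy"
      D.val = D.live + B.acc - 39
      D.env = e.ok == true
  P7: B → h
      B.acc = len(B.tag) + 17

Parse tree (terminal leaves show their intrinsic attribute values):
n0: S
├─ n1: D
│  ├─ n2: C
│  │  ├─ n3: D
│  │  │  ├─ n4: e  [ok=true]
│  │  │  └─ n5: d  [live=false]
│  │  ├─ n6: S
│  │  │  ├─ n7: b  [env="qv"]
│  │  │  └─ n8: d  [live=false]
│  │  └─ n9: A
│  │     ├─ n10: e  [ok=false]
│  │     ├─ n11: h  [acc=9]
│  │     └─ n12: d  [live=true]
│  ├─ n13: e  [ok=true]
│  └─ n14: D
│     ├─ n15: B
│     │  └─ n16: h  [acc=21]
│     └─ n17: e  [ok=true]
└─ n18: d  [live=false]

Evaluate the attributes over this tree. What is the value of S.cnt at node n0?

1. n1.live = 30  [30]
2. n2.acc = "kv"  ["kv"]
3. n3.live = 6  [len(C.acc) + 4]
4. n4.ok = true  [terminal]
5. n5.live = false  [terminal]
6. n3.val = 3  [3]
7. n3.env = true  [d.live == false]
8. n7.env = "qv"  [terminal]
9. n8.live = false  [terminal]
10. n6.fin = 11  [11]
11. n6.tag = "kqv"  ["k" ++ b.env]
12. n6.cnt = -1  [len(b.env) - 3]
13. n9.fin = 24  [S.cnt + 25]
14. n10.ok = false  [terminal]
15. n11.acc = 9  [terminal]
16. n12.live = true  [terminal]
17. n9.hot = "yw"  ["yw"]
18. n2.wid = 29  [S.fin * 2 + 7]
19. n13.ok = true  [terminal]
20. n14.live = 13  [C.wid - 16]
21. n15.tag = "vy"  ["vy"]
22. n16.acc = 21  [terminal]
23. n15.acc = 19  [len(B.tag) + 17]
24. n17.ok = true  [terminal]
25. n14.val = -7  [D.live + B.acc - 39]
26. n14.env = true  [e.ok == true]
27. n1.val = 3  [D₁.val + 10]
28. n1.env = false  [e.ok == false]
29. n18.live = false  [terminal]
30. n0.fin = 30  [D.val + 27]
31. n0.tag = "xz"  ["xz"]
32. n0.cnt = 11  [D.val + 8]

11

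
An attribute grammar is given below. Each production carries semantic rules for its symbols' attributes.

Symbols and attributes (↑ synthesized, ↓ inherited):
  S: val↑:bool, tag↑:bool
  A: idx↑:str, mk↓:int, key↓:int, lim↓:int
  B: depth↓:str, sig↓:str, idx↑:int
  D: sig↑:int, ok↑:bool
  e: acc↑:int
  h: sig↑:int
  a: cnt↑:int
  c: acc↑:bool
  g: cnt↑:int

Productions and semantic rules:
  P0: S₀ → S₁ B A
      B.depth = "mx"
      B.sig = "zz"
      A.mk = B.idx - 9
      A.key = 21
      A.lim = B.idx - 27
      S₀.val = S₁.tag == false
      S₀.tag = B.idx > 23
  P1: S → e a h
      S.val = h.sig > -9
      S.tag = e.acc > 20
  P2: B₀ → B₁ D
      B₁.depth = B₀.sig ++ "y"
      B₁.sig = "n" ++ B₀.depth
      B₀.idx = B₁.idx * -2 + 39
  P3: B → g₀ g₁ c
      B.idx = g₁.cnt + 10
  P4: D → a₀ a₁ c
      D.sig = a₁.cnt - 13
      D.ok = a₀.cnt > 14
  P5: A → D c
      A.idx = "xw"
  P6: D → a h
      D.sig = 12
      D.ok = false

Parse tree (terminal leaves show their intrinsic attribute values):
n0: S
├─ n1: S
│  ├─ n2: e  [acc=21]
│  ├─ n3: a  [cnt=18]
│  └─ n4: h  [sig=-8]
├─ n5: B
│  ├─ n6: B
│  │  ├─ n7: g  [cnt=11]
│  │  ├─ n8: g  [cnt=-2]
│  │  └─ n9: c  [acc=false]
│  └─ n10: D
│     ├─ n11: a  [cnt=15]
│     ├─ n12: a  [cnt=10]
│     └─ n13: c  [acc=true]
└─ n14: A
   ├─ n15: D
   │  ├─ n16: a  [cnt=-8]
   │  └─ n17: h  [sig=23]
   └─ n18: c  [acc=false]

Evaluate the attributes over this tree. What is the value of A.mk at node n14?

14

1. n2.acc = 21  [terminal]
2. n3.cnt = 18  [terminal]
3. n4.sig = -8  [terminal]
4. n1.val = true  [h.sig > -9]
5. n1.tag = true  [e.acc > 20]
6. n5.depth = "mx"  ["mx"]
7. n5.sig = "zz"  ["zz"]
8. n6.depth = "zzy"  [B₀.sig ++ "y"]
9. n6.sig = "nmx"  ["n" ++ B₀.depth]
10. n7.cnt = 11  [terminal]
11. n8.cnt = -2  [terminal]
12. n9.acc = false  [terminal]
13. n6.idx = 8  [g₁.cnt + 10]
14. n11.cnt = 15  [terminal]
15. n12.cnt = 10  [terminal]
16. n13.acc = true  [terminal]
17. n10.sig = -3  [a₁.cnt - 13]
18. n10.ok = true  [a₀.cnt > 14]
19. n5.idx = 23  [B₁.idx * -2 + 39]
20. n14.mk = 14  [B.idx - 9]
21. n14.key = 21  [21]
22. n14.lim = -4  [B.idx - 27]
23. n16.cnt = -8  [terminal]
24. n17.sig = 23  [terminal]
25. n15.sig = 12  [12]
26. n15.ok = false  [false]
27. n18.acc = false  [terminal]
28. n14.idx = "xw"  ["xw"]
29. n0.val = false  [S₁.tag == false]
30. n0.tag = false  [B.idx > 23]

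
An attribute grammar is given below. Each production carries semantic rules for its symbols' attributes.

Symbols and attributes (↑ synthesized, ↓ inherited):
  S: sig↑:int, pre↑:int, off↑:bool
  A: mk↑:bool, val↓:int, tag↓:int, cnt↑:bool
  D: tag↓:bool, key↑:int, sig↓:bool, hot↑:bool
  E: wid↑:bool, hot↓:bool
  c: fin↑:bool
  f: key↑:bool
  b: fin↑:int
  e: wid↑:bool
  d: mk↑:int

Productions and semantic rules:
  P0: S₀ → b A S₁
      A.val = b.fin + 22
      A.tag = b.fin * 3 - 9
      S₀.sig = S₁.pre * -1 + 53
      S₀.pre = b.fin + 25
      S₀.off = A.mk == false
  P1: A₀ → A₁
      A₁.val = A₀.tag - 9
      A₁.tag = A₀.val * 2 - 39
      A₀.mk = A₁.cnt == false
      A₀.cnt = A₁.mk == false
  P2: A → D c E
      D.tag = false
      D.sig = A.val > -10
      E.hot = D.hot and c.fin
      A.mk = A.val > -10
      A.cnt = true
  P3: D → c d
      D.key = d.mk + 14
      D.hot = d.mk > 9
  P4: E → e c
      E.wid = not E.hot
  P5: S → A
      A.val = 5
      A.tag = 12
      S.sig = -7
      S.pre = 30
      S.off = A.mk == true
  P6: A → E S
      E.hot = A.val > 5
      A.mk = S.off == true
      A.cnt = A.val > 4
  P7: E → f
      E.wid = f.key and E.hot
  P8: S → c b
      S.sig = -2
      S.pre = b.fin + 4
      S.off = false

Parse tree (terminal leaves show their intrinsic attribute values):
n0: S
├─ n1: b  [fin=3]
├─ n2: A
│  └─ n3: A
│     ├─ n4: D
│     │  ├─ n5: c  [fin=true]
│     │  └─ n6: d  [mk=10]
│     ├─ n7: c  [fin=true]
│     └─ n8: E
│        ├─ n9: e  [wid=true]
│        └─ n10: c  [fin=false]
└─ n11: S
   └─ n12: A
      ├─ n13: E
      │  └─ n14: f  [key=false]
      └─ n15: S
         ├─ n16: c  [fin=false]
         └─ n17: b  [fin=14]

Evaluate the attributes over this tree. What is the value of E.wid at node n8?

1. n1.fin = 3  [terminal]
2. n2.val = 25  [b.fin + 22]
3. n2.tag = 0  [b.fin * 3 - 9]
4. n3.val = -9  [A₀.tag - 9]
5. n3.tag = 11  [A₀.val * 2 - 39]
6. n4.tag = false  [false]
7. n4.sig = true  [A.val > -10]
8. n5.fin = true  [terminal]
9. n6.mk = 10  [terminal]
10. n4.key = 24  [d.mk + 14]
11. n4.hot = true  [d.mk > 9]
12. n7.fin = true  [terminal]
13. n8.hot = true  [D.hot and c.fin]
14. n9.wid = true  [terminal]
15. n10.fin = false  [terminal]
16. n8.wid = false  [not E.hot]
17. n3.mk = true  [A.val > -10]
18. n3.cnt = true  [true]
19. n2.mk = false  [A₁.cnt == false]
20. n2.cnt = false  [A₁.mk == false]
21. n12.val = 5  [5]
22. n12.tag = 12  [12]
23. n13.hot = false  [A.val > 5]
24. n14.key = false  [terminal]
25. n13.wid = false  [f.key and E.hot]
26. n16.fin = false  [terminal]
27. n17.fin = 14  [terminal]
28. n15.sig = -2  [-2]
29. n15.pre = 18  [b.fin + 4]
30. n15.off = false  [false]
31. n12.mk = false  [S.off == true]
32. n12.cnt = true  [A.val > 4]
33. n11.sig = -7  [-7]
34. n11.pre = 30  [30]
35. n11.off = false  [A.mk == true]
36. n0.sig = 23  [S₁.pre * -1 + 53]
37. n0.pre = 28  [b.fin + 25]
38. n0.off = true  [A.mk == false]

false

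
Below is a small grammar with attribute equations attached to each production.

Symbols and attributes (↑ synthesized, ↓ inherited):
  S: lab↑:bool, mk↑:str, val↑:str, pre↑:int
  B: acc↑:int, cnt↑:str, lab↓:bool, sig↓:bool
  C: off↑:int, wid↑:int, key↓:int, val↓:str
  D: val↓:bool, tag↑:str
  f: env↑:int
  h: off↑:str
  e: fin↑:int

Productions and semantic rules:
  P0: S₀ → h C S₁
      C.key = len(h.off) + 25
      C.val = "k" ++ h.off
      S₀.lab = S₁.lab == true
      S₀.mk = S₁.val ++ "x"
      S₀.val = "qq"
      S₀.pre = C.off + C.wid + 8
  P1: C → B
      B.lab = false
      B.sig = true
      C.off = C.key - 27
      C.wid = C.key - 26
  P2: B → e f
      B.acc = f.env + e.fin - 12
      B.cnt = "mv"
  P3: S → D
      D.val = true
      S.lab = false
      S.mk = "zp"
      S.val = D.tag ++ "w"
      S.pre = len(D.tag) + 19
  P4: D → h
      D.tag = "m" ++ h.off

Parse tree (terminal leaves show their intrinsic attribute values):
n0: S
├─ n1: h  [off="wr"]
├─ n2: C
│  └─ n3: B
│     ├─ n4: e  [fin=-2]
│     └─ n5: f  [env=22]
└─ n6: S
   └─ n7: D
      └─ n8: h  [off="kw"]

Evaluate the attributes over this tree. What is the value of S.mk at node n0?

"mkwwx"

1. n1.off = "wr"  [terminal]
2. n2.key = 27  [len(h.off) + 25]
3. n2.val = "kwr"  ["k" ++ h.off]
4. n3.lab = false  [false]
5. n3.sig = true  [true]
6. n4.fin = -2  [terminal]
7. n5.env = 22  [terminal]
8. n3.acc = 8  [f.env + e.fin - 12]
9. n3.cnt = "mv"  ["mv"]
10. n2.off = 0  [C.key - 27]
11. n2.wid = 1  [C.key - 26]
12. n7.val = true  [true]
13. n8.off = "kw"  [terminal]
14. n7.tag = "mkw"  ["m" ++ h.off]
15. n6.lab = false  [false]
16. n6.mk = "zp"  ["zp"]
17. n6.val = "mkww"  [D.tag ++ "w"]
18. n6.pre = 22  [len(D.tag) + 19]
19. n0.lab = false  [S₁.lab == true]
20. n0.mk = "mkwwx"  [S₁.val ++ "x"]
21. n0.val = "qq"  ["qq"]
22. n0.pre = 9  [C.off + C.wid + 8]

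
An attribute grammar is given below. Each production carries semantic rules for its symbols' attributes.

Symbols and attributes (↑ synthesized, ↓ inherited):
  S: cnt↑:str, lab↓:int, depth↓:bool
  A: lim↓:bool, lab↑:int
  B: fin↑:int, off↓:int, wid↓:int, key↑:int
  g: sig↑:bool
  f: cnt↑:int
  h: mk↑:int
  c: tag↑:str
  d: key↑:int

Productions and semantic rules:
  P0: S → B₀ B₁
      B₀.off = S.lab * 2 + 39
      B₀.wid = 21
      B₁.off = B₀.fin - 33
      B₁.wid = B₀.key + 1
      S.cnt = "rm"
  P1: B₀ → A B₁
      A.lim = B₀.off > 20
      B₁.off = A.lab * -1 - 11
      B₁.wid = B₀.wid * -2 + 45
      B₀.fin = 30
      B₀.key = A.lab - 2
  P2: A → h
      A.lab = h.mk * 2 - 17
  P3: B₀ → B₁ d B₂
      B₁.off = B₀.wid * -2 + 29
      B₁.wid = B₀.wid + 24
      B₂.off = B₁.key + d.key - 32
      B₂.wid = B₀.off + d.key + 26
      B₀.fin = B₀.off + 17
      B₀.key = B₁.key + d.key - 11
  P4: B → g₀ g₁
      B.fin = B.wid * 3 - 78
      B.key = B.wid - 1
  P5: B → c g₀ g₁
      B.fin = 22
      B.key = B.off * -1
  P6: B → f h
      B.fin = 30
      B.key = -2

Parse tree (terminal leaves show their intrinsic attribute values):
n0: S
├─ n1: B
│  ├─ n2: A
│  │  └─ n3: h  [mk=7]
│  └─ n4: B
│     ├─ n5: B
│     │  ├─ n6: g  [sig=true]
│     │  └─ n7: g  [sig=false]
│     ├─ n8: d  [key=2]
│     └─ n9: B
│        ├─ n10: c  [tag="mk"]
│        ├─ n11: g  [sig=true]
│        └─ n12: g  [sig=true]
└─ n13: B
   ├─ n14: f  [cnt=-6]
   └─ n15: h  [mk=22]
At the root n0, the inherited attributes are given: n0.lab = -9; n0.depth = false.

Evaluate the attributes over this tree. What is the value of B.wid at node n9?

20

1. n0.lab = -9  [given at root]
2. n0.depth = false  [given at root]
3. n1.off = 21  [S.lab * 2 + 39]
4. n1.wid = 21  [21]
5. n2.lim = true  [B₀.off > 20]
6. n3.mk = 7  [terminal]
7. n2.lab = -3  [h.mk * 2 - 17]
8. n4.off = -8  [A.lab * -1 - 11]
9. n4.wid = 3  [B₀.wid * -2 + 45]
10. n5.off = 23  [B₀.wid * -2 + 29]
11. n5.wid = 27  [B₀.wid + 24]
12. n6.sig = true  [terminal]
13. n7.sig = false  [terminal]
14. n5.fin = 3  [B.wid * 3 - 78]
15. n5.key = 26  [B.wid - 1]
16. n8.key = 2  [terminal]
17. n9.off = -4  [B₁.key + d.key - 32]
18. n9.wid = 20  [B₀.off + d.key + 26]
19. n10.tag = "mk"  [terminal]
20. n11.sig = true  [terminal]
21. n12.sig = true  [terminal]
22. n9.fin = 22  [22]
23. n9.key = 4  [B.off * -1]
24. n4.fin = 9  [B₀.off + 17]
25. n4.key = 17  [B₁.key + d.key - 11]
26. n1.fin = 30  [30]
27. n1.key = -5  [A.lab - 2]
28. n13.off = -3  [B₀.fin - 33]
29. n13.wid = -4  [B₀.key + 1]
30. n14.cnt = -6  [terminal]
31. n15.mk = 22  [terminal]
32. n13.fin = 30  [30]
33. n13.key = -2  [-2]
34. n0.cnt = "rm"  ["rm"]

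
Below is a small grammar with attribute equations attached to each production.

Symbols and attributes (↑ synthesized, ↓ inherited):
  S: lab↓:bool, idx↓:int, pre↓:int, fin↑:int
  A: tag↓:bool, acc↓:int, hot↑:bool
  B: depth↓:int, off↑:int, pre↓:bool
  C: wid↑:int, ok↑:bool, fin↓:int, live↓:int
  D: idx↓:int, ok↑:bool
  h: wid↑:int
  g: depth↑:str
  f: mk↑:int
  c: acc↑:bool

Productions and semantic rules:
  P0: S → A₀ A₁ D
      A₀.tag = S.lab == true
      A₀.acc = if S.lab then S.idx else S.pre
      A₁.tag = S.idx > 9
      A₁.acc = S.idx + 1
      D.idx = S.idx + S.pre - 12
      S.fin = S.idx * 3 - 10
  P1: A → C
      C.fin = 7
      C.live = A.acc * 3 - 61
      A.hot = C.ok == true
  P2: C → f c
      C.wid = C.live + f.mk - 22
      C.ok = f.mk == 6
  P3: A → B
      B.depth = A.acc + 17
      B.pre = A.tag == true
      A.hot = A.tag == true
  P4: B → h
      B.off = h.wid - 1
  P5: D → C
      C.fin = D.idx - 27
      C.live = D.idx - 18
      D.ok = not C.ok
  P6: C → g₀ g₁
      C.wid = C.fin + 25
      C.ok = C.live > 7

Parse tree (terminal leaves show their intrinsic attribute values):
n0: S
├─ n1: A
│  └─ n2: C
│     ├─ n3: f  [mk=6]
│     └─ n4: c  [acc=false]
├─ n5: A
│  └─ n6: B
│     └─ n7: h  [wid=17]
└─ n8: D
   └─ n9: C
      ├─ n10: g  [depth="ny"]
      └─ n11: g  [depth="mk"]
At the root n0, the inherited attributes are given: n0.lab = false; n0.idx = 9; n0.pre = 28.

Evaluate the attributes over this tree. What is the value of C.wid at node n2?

7

1. n0.lab = false  [given at root]
2. n0.idx = 9  [given at root]
3. n0.pre = 28  [given at root]
4. n1.tag = false  [S.lab == true]
5. n1.acc = 28  [if S.lab then S.idx else S.pre]
6. n2.fin = 7  [7]
7. n2.live = 23  [A.acc * 3 - 61]
8. n3.mk = 6  [terminal]
9. n4.acc = false  [terminal]
10. n2.wid = 7  [C.live + f.mk - 22]
11. n2.ok = true  [f.mk == 6]
12. n1.hot = true  [C.ok == true]
13. n5.tag = false  [S.idx > 9]
14. n5.acc = 10  [S.idx + 1]
15. n6.depth = 27  [A.acc + 17]
16. n6.pre = false  [A.tag == true]
17. n7.wid = 17  [terminal]
18. n6.off = 16  [h.wid - 1]
19. n5.hot = false  [A.tag == true]
20. n8.idx = 25  [S.idx + S.pre - 12]
21. n9.fin = -2  [D.idx - 27]
22. n9.live = 7  [D.idx - 18]
23. n10.depth = "ny"  [terminal]
24. n11.depth = "mk"  [terminal]
25. n9.wid = 23  [C.fin + 25]
26. n9.ok = false  [C.live > 7]
27. n8.ok = true  [not C.ok]
28. n0.fin = 17  [S.idx * 3 - 10]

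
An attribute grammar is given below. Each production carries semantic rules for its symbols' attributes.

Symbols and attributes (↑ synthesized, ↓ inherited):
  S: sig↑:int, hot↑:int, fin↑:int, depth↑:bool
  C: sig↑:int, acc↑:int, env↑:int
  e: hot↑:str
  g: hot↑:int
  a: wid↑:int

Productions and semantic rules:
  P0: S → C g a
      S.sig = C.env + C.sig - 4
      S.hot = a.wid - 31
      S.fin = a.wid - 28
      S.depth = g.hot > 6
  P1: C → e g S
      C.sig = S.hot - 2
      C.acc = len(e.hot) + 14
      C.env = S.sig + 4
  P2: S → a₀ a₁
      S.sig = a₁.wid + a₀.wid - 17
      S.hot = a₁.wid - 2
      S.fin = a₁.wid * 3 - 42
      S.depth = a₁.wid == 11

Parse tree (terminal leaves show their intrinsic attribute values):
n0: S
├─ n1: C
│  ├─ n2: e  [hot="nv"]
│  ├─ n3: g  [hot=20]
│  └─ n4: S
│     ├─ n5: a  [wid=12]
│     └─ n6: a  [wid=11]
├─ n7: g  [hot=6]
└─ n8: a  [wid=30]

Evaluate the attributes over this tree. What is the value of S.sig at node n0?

1. n2.hot = "nv"  [terminal]
2. n3.hot = 20  [terminal]
3. n5.wid = 12  [terminal]
4. n6.wid = 11  [terminal]
5. n4.sig = 6  [a₁.wid + a₀.wid - 17]
6. n4.hot = 9  [a₁.wid - 2]
7. n4.fin = -9  [a₁.wid * 3 - 42]
8. n4.depth = true  [a₁.wid == 11]
9. n1.sig = 7  [S.hot - 2]
10. n1.acc = 16  [len(e.hot) + 14]
11. n1.env = 10  [S.sig + 4]
12. n7.hot = 6  [terminal]
13. n8.wid = 30  [terminal]
14. n0.sig = 13  [C.env + C.sig - 4]
15. n0.hot = -1  [a.wid - 31]
16. n0.fin = 2  [a.wid - 28]
17. n0.depth = false  [g.hot > 6]

13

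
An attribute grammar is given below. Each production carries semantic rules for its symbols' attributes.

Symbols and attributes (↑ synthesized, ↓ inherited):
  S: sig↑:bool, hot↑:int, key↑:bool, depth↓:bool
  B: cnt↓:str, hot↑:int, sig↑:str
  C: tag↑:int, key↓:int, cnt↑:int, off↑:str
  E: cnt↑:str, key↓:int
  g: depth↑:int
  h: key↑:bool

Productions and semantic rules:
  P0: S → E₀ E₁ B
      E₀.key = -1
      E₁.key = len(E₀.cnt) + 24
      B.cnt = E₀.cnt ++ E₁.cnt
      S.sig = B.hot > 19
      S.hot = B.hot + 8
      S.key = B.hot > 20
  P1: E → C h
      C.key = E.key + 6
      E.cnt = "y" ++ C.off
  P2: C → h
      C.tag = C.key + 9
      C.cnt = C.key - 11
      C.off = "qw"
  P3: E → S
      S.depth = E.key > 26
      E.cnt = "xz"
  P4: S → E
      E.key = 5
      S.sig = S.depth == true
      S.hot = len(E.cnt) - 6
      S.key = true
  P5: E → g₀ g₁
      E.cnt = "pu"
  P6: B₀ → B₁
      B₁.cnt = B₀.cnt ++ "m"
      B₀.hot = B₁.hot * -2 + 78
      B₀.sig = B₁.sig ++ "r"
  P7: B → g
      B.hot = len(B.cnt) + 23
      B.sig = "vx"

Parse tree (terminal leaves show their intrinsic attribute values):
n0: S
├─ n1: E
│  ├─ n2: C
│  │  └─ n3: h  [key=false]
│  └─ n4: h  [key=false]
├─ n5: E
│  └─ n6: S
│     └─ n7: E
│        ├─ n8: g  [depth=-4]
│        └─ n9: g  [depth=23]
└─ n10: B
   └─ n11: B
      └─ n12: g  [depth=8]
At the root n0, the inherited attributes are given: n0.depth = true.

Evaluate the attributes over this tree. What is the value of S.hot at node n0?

28

1. n0.depth = true  [given at root]
2. n1.key = -1  [-1]
3. n2.key = 5  [E.key + 6]
4. n3.key = false  [terminal]
5. n2.tag = 14  [C.key + 9]
6. n2.cnt = -6  [C.key - 11]
7. n2.off = "qw"  ["qw"]
8. n4.key = false  [terminal]
9. n1.cnt = "yqw"  ["y" ++ C.off]
10. n5.key = 27  [len(E₀.cnt) + 24]
11. n6.depth = true  [E.key > 26]
12. n7.key = 5  [5]
13. n8.depth = -4  [terminal]
14. n9.depth = 23  [terminal]
15. n7.cnt = "pu"  ["pu"]
16. n6.sig = true  [S.depth == true]
17. n6.hot = -4  [len(E.cnt) - 6]
18. n6.key = true  [true]
19. n5.cnt = "xz"  ["xz"]
20. n10.cnt = "yqwxz"  [E₀.cnt ++ E₁.cnt]
21. n11.cnt = "yqwxzm"  [B₀.cnt ++ "m"]
22. n12.depth = 8  [terminal]
23. n11.hot = 29  [len(B.cnt) + 23]
24. n11.sig = "vx"  ["vx"]
25. n10.hot = 20  [B₁.hot * -2 + 78]
26. n10.sig = "vxr"  [B₁.sig ++ "r"]
27. n0.sig = true  [B.hot > 19]
28. n0.hot = 28  [B.hot + 8]
29. n0.key = false  [B.hot > 20]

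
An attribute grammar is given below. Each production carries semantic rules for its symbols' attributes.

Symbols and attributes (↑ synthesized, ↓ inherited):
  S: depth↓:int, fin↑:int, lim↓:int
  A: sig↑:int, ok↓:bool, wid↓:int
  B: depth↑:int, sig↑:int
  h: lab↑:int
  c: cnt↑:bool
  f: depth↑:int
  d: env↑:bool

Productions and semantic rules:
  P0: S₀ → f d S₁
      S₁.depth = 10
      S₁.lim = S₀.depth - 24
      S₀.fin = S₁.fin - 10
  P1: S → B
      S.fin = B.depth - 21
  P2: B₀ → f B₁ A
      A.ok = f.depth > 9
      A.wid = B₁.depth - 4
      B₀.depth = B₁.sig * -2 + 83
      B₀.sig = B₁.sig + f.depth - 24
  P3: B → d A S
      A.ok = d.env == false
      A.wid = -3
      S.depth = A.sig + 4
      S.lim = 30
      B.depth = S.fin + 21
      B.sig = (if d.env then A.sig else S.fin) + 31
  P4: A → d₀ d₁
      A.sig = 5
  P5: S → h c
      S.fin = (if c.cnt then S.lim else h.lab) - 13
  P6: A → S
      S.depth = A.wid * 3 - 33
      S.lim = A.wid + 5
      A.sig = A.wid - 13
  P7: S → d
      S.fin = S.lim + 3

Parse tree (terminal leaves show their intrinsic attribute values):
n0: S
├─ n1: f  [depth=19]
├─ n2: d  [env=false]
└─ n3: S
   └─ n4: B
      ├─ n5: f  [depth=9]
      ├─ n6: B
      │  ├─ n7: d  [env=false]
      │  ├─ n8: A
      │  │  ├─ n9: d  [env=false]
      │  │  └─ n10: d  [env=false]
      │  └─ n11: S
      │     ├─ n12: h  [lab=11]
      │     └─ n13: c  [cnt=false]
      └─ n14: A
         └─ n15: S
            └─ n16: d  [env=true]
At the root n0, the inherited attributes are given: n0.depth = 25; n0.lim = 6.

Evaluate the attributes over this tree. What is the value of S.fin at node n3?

4

1. n0.depth = 25  [given at root]
2. n0.lim = 6  [given at root]
3. n1.depth = 19  [terminal]
4. n2.env = false  [terminal]
5. n3.depth = 10  [10]
6. n3.lim = 1  [S₀.depth - 24]
7. n5.depth = 9  [terminal]
8. n7.env = false  [terminal]
9. n8.ok = true  [d.env == false]
10. n8.wid = -3  [-3]
11. n9.env = false  [terminal]
12. n10.env = false  [terminal]
13. n8.sig = 5  [5]
14. n11.depth = 9  [A.sig + 4]
15. n11.lim = 30  [30]
16. n12.lab = 11  [terminal]
17. n13.cnt = false  [terminal]
18. n11.fin = -2  [(if c.cnt then S.lim else h.lab) - 13]
19. n6.depth = 19  [S.fin + 21]
20. n6.sig = 29  [(if d.env then A.sig else S.fin) + 31]
21. n14.ok = false  [f.depth > 9]
22. n14.wid = 15  [B₁.depth - 4]
23. n15.depth = 12  [A.wid * 3 - 33]
24. n15.lim = 20  [A.wid + 5]
25. n16.env = true  [terminal]
26. n15.fin = 23  [S.lim + 3]
27. n14.sig = 2  [A.wid - 13]
28. n4.depth = 25  [B₁.sig * -2 + 83]
29. n4.sig = 14  [B₁.sig + f.depth - 24]
30. n3.fin = 4  [B.depth - 21]
31. n0.fin = -6  [S₁.fin - 10]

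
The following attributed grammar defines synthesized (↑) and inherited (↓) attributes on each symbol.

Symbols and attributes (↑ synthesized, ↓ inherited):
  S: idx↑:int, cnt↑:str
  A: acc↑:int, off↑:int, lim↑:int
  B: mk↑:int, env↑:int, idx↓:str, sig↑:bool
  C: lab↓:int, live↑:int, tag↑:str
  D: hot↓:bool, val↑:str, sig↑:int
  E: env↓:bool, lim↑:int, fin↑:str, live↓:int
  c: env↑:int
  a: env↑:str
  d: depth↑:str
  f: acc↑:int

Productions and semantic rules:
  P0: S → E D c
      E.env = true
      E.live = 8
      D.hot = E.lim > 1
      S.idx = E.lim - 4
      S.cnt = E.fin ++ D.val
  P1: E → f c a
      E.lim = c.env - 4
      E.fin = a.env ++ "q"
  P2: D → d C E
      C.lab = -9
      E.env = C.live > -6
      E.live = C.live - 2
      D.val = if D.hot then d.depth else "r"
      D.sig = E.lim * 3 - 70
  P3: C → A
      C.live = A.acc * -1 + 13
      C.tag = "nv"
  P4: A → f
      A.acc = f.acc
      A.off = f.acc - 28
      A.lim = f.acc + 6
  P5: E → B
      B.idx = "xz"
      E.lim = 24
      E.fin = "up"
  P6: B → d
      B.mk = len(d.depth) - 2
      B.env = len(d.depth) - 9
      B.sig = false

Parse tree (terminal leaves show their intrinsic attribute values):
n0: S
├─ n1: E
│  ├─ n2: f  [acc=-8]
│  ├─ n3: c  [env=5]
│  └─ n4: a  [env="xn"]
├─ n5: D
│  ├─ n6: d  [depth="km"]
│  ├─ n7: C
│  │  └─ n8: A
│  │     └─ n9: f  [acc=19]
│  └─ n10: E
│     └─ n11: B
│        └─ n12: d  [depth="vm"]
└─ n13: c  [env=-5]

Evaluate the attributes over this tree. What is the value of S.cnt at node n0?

"xnqr"

1. n1.env = true  [true]
2. n1.live = 8  [8]
3. n2.acc = -8  [terminal]
4. n3.env = 5  [terminal]
5. n4.env = "xn"  [terminal]
6. n1.lim = 1  [c.env - 4]
7. n1.fin = "xnq"  [a.env ++ "q"]
8. n5.hot = false  [E.lim > 1]
9. n6.depth = "km"  [terminal]
10. n7.lab = -9  [-9]
11. n9.acc = 19  [terminal]
12. n8.acc = 19  [f.acc]
13. n8.off = -9  [f.acc - 28]
14. n8.lim = 25  [f.acc + 6]
15. n7.live = -6  [A.acc * -1 + 13]
16. n7.tag = "nv"  ["nv"]
17. n10.env = false  [C.live > -6]
18. n10.live = -8  [C.live - 2]
19. n11.idx = "xz"  ["xz"]
20. n12.depth = "vm"  [terminal]
21. n11.mk = 0  [len(d.depth) - 2]
22. n11.env = -7  [len(d.depth) - 9]
23. n11.sig = false  [false]
24. n10.lim = 24  [24]
25. n10.fin = "up"  ["up"]
26. n5.val = "r"  [if D.hot then d.depth else "r"]
27. n5.sig = 2  [E.lim * 3 - 70]
28. n13.env = -5  [terminal]
29. n0.idx = -3  [E.lim - 4]
30. n0.cnt = "xnqr"  [E.fin ++ D.val]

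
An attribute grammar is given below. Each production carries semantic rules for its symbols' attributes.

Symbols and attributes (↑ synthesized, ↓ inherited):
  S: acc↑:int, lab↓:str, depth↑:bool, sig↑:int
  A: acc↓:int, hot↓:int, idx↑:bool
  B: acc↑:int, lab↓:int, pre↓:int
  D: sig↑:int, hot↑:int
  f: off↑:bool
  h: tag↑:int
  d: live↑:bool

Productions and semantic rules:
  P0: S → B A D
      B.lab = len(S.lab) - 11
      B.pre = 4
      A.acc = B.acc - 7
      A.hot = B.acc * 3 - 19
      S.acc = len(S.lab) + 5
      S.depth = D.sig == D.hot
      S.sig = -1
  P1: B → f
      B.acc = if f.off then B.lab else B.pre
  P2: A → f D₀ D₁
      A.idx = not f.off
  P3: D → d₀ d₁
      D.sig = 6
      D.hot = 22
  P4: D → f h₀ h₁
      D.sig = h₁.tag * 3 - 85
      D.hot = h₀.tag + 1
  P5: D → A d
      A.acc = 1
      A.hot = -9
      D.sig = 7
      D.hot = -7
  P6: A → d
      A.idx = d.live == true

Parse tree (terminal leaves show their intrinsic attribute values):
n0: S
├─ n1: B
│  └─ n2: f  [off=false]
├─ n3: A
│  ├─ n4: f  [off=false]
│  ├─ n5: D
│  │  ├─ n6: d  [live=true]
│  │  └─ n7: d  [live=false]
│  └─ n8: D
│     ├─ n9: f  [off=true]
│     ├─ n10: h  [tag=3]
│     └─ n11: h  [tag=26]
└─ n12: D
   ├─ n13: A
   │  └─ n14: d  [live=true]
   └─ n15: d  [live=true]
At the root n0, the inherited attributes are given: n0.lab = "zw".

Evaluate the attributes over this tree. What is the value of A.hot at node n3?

1. n0.lab = "zw"  [given at root]
2. n1.lab = -9  [len(S.lab) - 11]
3. n1.pre = 4  [4]
4. n2.off = false  [terminal]
5. n1.acc = 4  [if f.off then B.lab else B.pre]
6. n3.acc = -3  [B.acc - 7]
7. n3.hot = -7  [B.acc * 3 - 19]
8. n4.off = false  [terminal]
9. n6.live = true  [terminal]
10. n7.live = false  [terminal]
11. n5.sig = 6  [6]
12. n5.hot = 22  [22]
13. n9.off = true  [terminal]
14. n10.tag = 3  [terminal]
15. n11.tag = 26  [terminal]
16. n8.sig = -7  [h₁.tag * 3 - 85]
17. n8.hot = 4  [h₀.tag + 1]
18. n3.idx = true  [not f.off]
19. n13.acc = 1  [1]
20. n13.hot = -9  [-9]
21. n14.live = true  [terminal]
22. n13.idx = true  [d.live == true]
23. n15.live = true  [terminal]
24. n12.sig = 7  [7]
25. n12.hot = -7  [-7]
26. n0.acc = 7  [len(S.lab) + 5]
27. n0.depth = false  [D.sig == D.hot]
28. n0.sig = -1  [-1]

-7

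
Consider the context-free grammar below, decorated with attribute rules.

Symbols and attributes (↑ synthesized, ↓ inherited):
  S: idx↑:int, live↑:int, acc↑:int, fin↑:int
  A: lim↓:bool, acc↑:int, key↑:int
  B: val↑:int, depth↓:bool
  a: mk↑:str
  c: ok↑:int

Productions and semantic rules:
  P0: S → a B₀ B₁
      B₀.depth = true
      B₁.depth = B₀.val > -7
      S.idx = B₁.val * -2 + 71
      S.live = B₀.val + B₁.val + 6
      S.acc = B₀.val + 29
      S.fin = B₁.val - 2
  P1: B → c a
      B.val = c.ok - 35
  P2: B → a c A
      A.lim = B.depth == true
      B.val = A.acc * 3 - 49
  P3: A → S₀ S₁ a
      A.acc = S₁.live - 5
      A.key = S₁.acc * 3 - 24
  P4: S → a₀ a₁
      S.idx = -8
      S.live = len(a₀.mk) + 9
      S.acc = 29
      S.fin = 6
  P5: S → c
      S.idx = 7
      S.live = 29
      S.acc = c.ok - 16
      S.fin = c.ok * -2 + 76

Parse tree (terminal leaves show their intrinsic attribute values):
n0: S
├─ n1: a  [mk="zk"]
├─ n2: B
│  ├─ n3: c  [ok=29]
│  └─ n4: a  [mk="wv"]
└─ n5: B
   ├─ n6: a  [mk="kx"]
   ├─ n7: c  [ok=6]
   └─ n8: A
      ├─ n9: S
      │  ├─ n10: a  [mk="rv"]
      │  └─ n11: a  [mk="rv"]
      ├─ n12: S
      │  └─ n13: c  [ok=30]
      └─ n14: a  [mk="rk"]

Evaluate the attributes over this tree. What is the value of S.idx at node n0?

25

1. n1.mk = "zk"  [terminal]
2. n2.depth = true  [true]
3. n3.ok = 29  [terminal]
4. n4.mk = "wv"  [terminal]
5. n2.val = -6  [c.ok - 35]
6. n5.depth = true  [B₀.val > -7]
7. n6.mk = "kx"  [terminal]
8. n7.ok = 6  [terminal]
9. n8.lim = true  [B.depth == true]
10. n10.mk = "rv"  [terminal]
11. n11.mk = "rv"  [terminal]
12. n9.idx = -8  [-8]
13. n9.live = 11  [len(a₀.mk) + 9]
14. n9.acc = 29  [29]
15. n9.fin = 6  [6]
16. n13.ok = 30  [terminal]
17. n12.idx = 7  [7]
18. n12.live = 29  [29]
19. n12.acc = 14  [c.ok - 16]
20. n12.fin = 16  [c.ok * -2 + 76]
21. n14.mk = "rk"  [terminal]
22. n8.acc = 24  [S₁.live - 5]
23. n8.key = 18  [S₁.acc * 3 - 24]
24. n5.val = 23  [A.acc * 3 - 49]
25. n0.idx = 25  [B₁.val * -2 + 71]
26. n0.live = 23  [B₀.val + B₁.val + 6]
27. n0.acc = 23  [B₀.val + 29]
28. n0.fin = 21  [B₁.val - 2]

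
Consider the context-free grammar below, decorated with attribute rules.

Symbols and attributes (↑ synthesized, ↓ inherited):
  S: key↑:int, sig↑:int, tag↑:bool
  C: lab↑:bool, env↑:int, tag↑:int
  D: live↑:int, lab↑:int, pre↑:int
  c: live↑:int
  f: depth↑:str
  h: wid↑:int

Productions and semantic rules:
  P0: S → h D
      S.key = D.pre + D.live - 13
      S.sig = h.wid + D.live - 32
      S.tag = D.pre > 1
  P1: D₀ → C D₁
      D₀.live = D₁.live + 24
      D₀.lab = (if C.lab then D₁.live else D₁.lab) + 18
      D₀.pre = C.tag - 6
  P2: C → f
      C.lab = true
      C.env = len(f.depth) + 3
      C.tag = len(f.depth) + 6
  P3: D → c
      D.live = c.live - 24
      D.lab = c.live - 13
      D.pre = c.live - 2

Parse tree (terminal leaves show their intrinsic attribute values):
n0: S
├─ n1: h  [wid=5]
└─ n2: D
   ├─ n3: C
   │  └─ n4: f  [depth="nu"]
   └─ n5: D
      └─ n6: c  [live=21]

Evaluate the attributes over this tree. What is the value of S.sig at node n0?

-6

1. n1.wid = 5  [terminal]
2. n4.depth = "nu"  [terminal]
3. n3.lab = true  [true]
4. n3.env = 5  [len(f.depth) + 3]
5. n3.tag = 8  [len(f.depth) + 6]
6. n6.live = 21  [terminal]
7. n5.live = -3  [c.live - 24]
8. n5.lab = 8  [c.live - 13]
9. n5.pre = 19  [c.live - 2]
10. n2.live = 21  [D₁.live + 24]
11. n2.lab = 15  [(if C.lab then D₁.live else D₁.lab) + 18]
12. n2.pre = 2  [C.tag - 6]
13. n0.key = 10  [D.pre + D.live - 13]
14. n0.sig = -6  [h.wid + D.live - 32]
15. n0.tag = true  [D.pre > 1]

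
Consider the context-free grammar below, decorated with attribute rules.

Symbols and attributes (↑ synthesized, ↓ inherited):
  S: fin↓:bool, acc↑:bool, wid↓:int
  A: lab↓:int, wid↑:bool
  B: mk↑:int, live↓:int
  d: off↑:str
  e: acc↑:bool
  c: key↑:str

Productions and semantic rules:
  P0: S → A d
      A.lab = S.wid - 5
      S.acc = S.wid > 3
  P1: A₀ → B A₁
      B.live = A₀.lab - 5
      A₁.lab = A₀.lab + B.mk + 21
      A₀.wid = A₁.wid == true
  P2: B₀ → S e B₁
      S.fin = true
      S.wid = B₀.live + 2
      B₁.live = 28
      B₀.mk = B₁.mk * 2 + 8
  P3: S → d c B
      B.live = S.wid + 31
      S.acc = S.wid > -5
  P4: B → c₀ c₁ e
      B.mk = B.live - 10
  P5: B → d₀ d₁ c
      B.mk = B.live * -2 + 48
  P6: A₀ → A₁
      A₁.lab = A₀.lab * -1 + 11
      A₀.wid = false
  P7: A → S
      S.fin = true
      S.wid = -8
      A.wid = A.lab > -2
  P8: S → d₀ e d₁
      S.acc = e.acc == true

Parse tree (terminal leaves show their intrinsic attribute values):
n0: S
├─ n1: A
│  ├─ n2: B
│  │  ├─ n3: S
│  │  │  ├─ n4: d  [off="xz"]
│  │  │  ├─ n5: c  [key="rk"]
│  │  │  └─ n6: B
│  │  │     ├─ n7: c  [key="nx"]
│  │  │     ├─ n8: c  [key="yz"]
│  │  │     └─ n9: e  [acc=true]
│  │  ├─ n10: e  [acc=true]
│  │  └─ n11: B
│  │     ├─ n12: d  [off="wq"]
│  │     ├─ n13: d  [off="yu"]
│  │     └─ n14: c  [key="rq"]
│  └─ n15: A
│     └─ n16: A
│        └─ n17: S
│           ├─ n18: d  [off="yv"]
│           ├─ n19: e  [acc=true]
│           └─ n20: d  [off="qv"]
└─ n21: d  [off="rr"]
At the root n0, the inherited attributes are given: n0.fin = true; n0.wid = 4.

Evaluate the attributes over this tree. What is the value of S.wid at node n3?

-4

1. n0.fin = true  [given at root]
2. n0.wid = 4  [given at root]
3. n1.lab = -1  [S.wid - 5]
4. n2.live = -6  [A₀.lab - 5]
5. n3.fin = true  [true]
6. n3.wid = -4  [B₀.live + 2]
7. n4.off = "xz"  [terminal]
8. n5.key = "rk"  [terminal]
9. n6.live = 27  [S.wid + 31]
10. n7.key = "nx"  [terminal]
11. n8.key = "yz"  [terminal]
12. n9.acc = true  [terminal]
13. n6.mk = 17  [B.live - 10]
14. n3.acc = true  [S.wid > -5]
15. n10.acc = true  [terminal]
16. n11.live = 28  [28]
17. n12.off = "wq"  [terminal]
18. n13.off = "yu"  [terminal]
19. n14.key = "rq"  [terminal]
20. n11.mk = -8  [B.live * -2 + 48]
21. n2.mk = -8  [B₁.mk * 2 + 8]
22. n15.lab = 12  [A₀.lab + B.mk + 21]
23. n16.lab = -1  [A₀.lab * -1 + 11]
24. n17.fin = true  [true]
25. n17.wid = -8  [-8]
26. n18.off = "yv"  [terminal]
27. n19.acc = true  [terminal]
28. n20.off = "qv"  [terminal]
29. n17.acc = true  [e.acc == true]
30. n16.wid = true  [A.lab > -2]
31. n15.wid = false  [false]
32. n1.wid = false  [A₁.wid == true]
33. n21.off = "rr"  [terminal]
34. n0.acc = true  [S.wid > 3]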